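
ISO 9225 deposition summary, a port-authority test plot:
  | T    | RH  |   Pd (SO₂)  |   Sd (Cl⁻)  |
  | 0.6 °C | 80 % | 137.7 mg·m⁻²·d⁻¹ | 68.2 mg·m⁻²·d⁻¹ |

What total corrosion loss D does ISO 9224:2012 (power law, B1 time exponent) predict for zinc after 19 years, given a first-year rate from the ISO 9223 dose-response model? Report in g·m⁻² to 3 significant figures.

zinc: temperature factor f = +0.038·(-9.4) = -0.3572
  sulphur-dioxide contribution → 3.125 μm/a
  chloride contribution → 0.3876 μm/a
  total first-year rate 3.512 μm/a
Power-law: D(19) = r_corr · 19^0.813
  D(19) = 3.512 × 19^0.813 = 3.512 × 10.96 = 38.48 μm
  Mass loss = 38.48 μm × 7.14 g/cm³ = 274.7 g·m⁻²

D(19) = 275 g·m⁻²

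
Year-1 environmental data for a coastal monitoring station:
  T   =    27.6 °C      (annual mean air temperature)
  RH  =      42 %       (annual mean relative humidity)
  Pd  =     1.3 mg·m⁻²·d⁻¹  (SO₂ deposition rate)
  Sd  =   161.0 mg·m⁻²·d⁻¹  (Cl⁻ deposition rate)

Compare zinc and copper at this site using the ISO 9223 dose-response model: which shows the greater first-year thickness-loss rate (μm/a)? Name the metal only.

zinc

zinc: f(T) = -0.071·(T−10) [T>10 °C] = -1.2496
  Pd branch = 0.0129·Pd^0.44·e^(0.046·RH+f) = 0.02865 μm/a
  Cl⁻ term: 0.0175·161.0^0.57·exp(0.008·42+0.085·27.6) = 4.631
  r_corr = 0.02865 + 4.631 = 4.66 μm/a
copper: f(T) = -0.080·(T−10) [T>10 °C] = -1.4080
  SO₂ term: 0.0053·1.3^0.26·exp(0.059·42-1.4080) = 0.01654
  Sd branch = 0.01025·Sd^0.27·e^(0.036·RH+0.049·T) = 0.7089 μm/a
  sum: 0.01654 + 0.7089 → r_corr = 0.7254 μm/a
Ordering by μm/a: zinc (4.66) > copper (0.725)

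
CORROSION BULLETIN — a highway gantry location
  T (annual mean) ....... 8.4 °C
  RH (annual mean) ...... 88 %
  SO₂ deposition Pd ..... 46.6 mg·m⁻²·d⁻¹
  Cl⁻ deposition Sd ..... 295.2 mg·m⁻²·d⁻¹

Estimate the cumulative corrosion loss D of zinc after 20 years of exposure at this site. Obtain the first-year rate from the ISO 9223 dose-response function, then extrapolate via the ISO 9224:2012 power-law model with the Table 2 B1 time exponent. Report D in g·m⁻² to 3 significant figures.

zinc: temperature factor f = +0.038·(-1.6) = -0.0608
  sulphur-dioxide contribution → 3.77 μm/a
  chloride contribution → 1.849 μm/a
  total first-year rate 5.618 μm/a
Power-law: D(20) = r_corr · 20^0.813
  D(20) = 5.618 × 20^0.813 = 5.618 × 11.42 = 64.17 μm
  Mass loss = 64.17 μm × 7.14 g/cm³ = 458.2 g·m⁻²

D(20) = 458 g·m⁻²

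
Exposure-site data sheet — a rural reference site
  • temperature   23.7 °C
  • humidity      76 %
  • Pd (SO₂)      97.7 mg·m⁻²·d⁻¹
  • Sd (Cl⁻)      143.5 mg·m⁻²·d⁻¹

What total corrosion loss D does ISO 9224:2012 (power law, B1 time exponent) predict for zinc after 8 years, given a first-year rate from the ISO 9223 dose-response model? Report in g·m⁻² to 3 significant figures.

zinc: temperature factor f = -0.071·(13.7) = -0.9727
  SO₂ term: 0.0129·97.7^0.44·exp(0.046·76-0.9727) = 1.208
  Cl⁻ term: 0.0175·143.5^0.57·exp(0.008·76+0.085·23.7) = 4.087
  sum: 1.208 + 4.087 → r_corr = 5.295 μm/a
Power-law: D(8) = r_corr · 8^0.813
  D(8) = 5.295 × 8^0.813 = 5.295 × 5.423 = 28.71 μm
  Mass loss = 28.71 μm × 7.14 g/cm³ = 205 g·m⁻²

D(8) = 205 g·m⁻²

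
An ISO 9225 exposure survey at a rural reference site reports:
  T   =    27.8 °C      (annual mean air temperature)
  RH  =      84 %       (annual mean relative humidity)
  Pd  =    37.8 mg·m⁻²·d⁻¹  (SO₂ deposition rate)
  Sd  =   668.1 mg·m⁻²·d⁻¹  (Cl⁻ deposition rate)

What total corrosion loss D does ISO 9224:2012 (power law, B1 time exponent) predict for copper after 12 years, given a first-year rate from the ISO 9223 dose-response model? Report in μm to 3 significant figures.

copper: T>10 °C ⇒ hinge -0.080·(27.8−10) = -1.4240
  SO₂ term: 0.0053·37.8^0.26·exp(0.059·84-1.4240) = 0.466
  Sd branch = 0.01025·Sd^0.27·e^(0.036·RH+0.049·T) = 4.768 μm/a
  sum: 0.466 + 4.768 → r_corr = 5.234 μm/a
Power-law: D(12) = r_corr · 12^0.667
  D(12) = 5.234 × 12^0.667 = 5.234 × 5.246 = 27.46 μm

D(12) = 27.5 μm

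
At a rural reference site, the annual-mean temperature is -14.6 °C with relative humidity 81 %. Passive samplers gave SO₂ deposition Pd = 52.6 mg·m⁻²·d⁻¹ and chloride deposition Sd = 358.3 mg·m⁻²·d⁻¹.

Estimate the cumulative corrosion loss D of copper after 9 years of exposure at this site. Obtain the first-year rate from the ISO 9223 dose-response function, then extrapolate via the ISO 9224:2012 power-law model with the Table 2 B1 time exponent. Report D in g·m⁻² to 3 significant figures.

D(9) = 20.7 g·m⁻²

copper: temperature factor f = +0.126·(-24.6) = -3.0996
  Pd branch = 0.0053·Pd^0.26·e^(0.059·RH+f) = 0.07963 μm/a
  Sd branch = 0.01025·Sd^0.27·e^(0.036·RH+0.049·T) = 0.453 μm/a
  r_corr = 0.07963 + 0.453 = 0.5326 μm/a
Power-law: D(9) = r_corr · 9^0.667
  D(9) = 0.5326 × 9^0.667 = 0.5326 × 4.33 = 2.306 μm
  Mass loss = 2.306 μm × 8.96 g/cm³ = 20.66 g·m⁻²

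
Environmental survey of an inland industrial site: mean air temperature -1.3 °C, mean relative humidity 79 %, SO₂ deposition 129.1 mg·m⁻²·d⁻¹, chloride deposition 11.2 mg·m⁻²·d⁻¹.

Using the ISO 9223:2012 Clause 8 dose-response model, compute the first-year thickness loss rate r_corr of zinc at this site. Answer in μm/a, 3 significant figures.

zinc: temperature factor f = +0.038·(-11.3) = -0.4294
  Pd branch = 0.0129·Pd^0.44·e^(0.046·RH+f) = 2.699 μm/a
  Sd branch = 0.0175·Sd^0.57·e^(0.008·RH+0.085·T) = 0.1168 μm/a
  sum: 2.699 + 0.1168 → r_corr = 2.815 μm/a

r_corr = 2.82 μm/a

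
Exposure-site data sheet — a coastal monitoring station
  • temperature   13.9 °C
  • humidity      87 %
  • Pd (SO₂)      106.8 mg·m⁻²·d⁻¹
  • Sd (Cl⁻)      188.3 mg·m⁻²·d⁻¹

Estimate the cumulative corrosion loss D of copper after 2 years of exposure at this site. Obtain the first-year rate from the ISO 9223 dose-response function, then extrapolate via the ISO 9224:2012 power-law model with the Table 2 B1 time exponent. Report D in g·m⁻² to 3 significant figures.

copper: T>10 °C ⇒ hinge -0.080·(13.9−10) = -0.3120
  sulphur-dioxide contribution → 2.215 μm/a
  chloride contribution → 1.91 μm/a
  ⇒ r_corr(copper) = 4.125 μm/a
ISO 9224: D(t) = r_corr · t^b with b = 0.667 (copper, B1)
  D(2) = 4.125 × 2^0.667 = 4.125 × 1.588 = 6.549 μm
  Mass loss = 6.549 μm × 8.96 g/cm³ = 58.68 g·m⁻²

D(2) = 58.7 g·m⁻²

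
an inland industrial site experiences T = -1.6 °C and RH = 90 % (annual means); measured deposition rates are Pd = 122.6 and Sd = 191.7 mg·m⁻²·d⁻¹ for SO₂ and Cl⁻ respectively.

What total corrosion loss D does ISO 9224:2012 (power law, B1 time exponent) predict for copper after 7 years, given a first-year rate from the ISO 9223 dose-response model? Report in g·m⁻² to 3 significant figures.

D(7) = 61.3 g·m⁻²

copper: T≤10 °C ⇒ hinge +0.126·(-1.6−10) = -1.4616
  Pd branch = 0.0053·Pd^0.26·e^(0.059·RH+f) = 0.8682 μm/a
  Cl⁻ term: 0.01025·191.7^0.27·exp(0.036·90+0.049·-1.6) = 1
  sum: 0.8682 + 1 → r_corr = 1.868 μm/a
Long-term exponent b (ISO 9224 Table 2, B1) = 0.667
  D(7) = 1.868 × 7^0.667 = 1.868 × 3.662 = 6.842 μm
  Mass loss = 6.842 μm × 8.96 g/cm³ = 61.3 g·m⁻²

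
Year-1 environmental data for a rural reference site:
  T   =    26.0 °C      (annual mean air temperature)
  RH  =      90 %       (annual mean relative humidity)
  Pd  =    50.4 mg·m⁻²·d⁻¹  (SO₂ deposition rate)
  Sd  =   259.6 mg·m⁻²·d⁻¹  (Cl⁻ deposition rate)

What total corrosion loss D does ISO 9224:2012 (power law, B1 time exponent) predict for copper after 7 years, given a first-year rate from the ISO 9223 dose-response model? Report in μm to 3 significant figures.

copper: T>10 °C ⇒ hinge -0.080·(26.0−10) = -1.2800
  SO₂ term: 0.0053·50.4^0.26·exp(0.059·90-1.2800) = 0.8263
  Sd branch = 0.01025·Sd^0.27·e^(0.036·RH+0.049·T) = 4.198 μm/a
  sum: 0.8263 + 4.198 → r_corr = 5.024 μm/a
Power-law: D(7) = r_corr · 7^0.667
  D(7) = 5.024 × 7^0.667 = 5.024 × 3.662 = 18.4 μm

D(7) = 18.4 μm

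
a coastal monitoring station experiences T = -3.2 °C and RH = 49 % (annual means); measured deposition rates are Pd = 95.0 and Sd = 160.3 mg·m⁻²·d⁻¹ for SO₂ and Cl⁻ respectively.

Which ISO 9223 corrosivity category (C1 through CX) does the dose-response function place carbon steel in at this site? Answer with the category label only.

carbon steel: f(T) = +0.150·(T−10) [T≤10 °C] = -1.9800
  Pd branch = 1.77·Pd^0.52·e^(0.02·RH+f) = 6.952 μm/a
  Sd branch = 0.102·Sd^0.62·e^(0.033·RH+0.04·T) = 10.53 μm/a
  r_corr = 6.952 + 10.53 = 17.48 μm/a
Category bounds: 1.3…25 μm/a bracket r_corr ⇒ C2

C2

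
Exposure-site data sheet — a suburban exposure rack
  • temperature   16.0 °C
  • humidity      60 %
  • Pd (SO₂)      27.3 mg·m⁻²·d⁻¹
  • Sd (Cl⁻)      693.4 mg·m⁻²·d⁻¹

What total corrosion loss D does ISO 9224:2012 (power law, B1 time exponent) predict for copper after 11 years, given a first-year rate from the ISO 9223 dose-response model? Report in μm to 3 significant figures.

D(11) = 6.96 μm

copper: f(T) = -0.080·(T−10) [T>10 °C] = -0.4800
  SO₂ term: 0.0053·27.3^0.26·exp(0.059·60-0.4800) = 0.2671
  Sd branch = 0.01025·Sd^0.27·e^(0.036·RH+0.049·T) = 1.139 μm/a
  r_corr = 0.2671 + 1.139 = 1.406 μm/a
Long-term exponent b (ISO 9224 Table 2, B1) = 0.667
  D(11) = 1.406 × 11^0.667 = 1.406 × 4.95 = 6.958 μm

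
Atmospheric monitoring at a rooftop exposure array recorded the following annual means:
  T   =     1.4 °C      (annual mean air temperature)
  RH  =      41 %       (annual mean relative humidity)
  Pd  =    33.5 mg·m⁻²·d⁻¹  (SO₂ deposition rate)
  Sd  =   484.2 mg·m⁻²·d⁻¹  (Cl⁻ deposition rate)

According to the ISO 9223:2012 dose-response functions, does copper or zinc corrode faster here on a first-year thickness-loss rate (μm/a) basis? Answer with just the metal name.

zinc

copper: T≤10 °C ⇒ hinge +0.126·(1.4−10) = -1.0836
  Pd branch = 0.0053·Pd^0.26·e^(0.059·RH+f) = 0.0502 μm/a
  Sd branch = 0.01025·Sd^0.27·e^(0.036·RH+0.049·T) = 0.255 μm/a
  r_corr = 0.0502 + 0.255 = 0.3052 μm/a
zinc: temperature factor f = +0.038·(-8.6) = -0.3268
  Pd branch = 0.0129·Pd^0.44·e^(0.046·RH+f) = 0.2876 μm/a
  Sd branch = 0.0175·Sd^0.57·e^(0.008·RH+0.085·T) = 0.9282 μm/a
  r_corr = 0.2876 + 0.9282 = 1.216 μm/a
Ordering by μm/a: zinc (1.22) > copper (0.305)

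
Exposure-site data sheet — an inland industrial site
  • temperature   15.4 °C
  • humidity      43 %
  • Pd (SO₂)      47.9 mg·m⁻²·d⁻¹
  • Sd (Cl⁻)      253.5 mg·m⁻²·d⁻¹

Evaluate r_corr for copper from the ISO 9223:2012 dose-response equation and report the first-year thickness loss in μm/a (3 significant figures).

r_corr = 0.576 μm/a

copper: T>10 °C ⇒ hinge -0.080·(15.4−10) = -0.4320
  Pd branch = 0.0053·Pd^0.26·e^(0.059·RH+f) = 0.1189 μm/a
  Cl⁻ term: 0.01025·253.5^0.27·exp(0.036·43+0.049·15.4) = 0.4569
  sum: 0.1189 + 0.4569 → r_corr = 0.5758 μm/a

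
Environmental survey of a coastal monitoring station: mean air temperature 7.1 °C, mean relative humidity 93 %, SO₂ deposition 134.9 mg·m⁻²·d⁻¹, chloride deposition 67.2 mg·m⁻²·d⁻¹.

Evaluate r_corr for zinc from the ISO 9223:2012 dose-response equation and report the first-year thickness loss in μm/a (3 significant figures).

r_corr = 7.95 μm/a

zinc: temperature factor f = +0.038·(-2.9) = -0.1102
  SO₂ term: 0.0129·134.9^0.44·exp(0.046·93-0.1102) = 7.209
  Cl⁻ term: 0.0175·67.2^0.57·exp(0.008·93+0.085·7.1) = 0.7411
  sum: 7.209 + 0.7411 → r_corr = 7.95 μm/a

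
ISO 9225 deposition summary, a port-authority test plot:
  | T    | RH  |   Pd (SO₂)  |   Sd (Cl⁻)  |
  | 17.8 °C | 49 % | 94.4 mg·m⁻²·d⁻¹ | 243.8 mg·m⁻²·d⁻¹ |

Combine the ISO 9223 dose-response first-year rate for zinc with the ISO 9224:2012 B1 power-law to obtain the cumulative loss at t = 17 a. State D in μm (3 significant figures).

D(17) = 32.2 μm

zinc: f(T) = -0.071·(T−10) [T>10 °C] = -0.5538
  Pd branch = 0.0129·Pd^0.44·e^(0.046·RH+f) = 0.5224 μm/a
  Cl⁻ term: 0.0175·243.8^0.57·exp(0.008·49+0.085·17.8) = 2.698
  sum: 0.5224 + 2.698 → r_corr = 3.22 μm/a
Power-law: D(17) = r_corr · 17^0.813
  D(17) = 3.22 × 17^0.813 = 3.22 × 10.01 = 32.23 μm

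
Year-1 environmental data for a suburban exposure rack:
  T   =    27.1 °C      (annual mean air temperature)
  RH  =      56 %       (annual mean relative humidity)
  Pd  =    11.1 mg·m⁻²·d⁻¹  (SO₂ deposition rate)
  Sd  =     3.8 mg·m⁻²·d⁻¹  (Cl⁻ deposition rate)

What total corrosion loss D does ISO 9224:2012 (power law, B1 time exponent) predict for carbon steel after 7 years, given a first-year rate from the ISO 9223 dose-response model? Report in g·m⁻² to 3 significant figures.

D(7) = 259 g·m⁻²

carbon steel: T>10 °C ⇒ hinge -0.054·(27.1−10) = -0.9234
  Pd branch = 1.77·Pd^0.52·e^(0.02·RH+f) = 7.532 μm/a
  Sd branch = 0.102·Sd^0.62·e^(0.033·RH+0.04·T) = 4.379 μm/a
  r_corr = 7.532 + 4.379 = 11.91 μm/a
Long-term exponent b (ISO 9224 Table 2, B1) = 0.523
  D(7) = 11.91 × 7^0.523 = 11.91 × 2.767 = 32.96 μm
  Mass loss = 32.96 μm × 7.85 g/cm³ = 258.7 g·m⁻²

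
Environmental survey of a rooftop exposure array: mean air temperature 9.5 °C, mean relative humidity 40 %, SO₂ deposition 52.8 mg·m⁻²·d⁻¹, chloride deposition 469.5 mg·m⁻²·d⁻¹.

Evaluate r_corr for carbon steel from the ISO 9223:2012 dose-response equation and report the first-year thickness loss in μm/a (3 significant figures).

carbon steel: temperature factor f = +0.150·(-0.5) = -0.0750
  Pd branch = 1.77·Pd^0.52·e^(0.02·RH+f) = 28.75 μm/a
  Cl⁻ term: 0.102·469.5^0.62·exp(0.033·40+0.04·9.5) = 25.31
  sum: 28.75 + 25.31 → r_corr = 54.06 μm/a

r_corr = 54.1 μm/a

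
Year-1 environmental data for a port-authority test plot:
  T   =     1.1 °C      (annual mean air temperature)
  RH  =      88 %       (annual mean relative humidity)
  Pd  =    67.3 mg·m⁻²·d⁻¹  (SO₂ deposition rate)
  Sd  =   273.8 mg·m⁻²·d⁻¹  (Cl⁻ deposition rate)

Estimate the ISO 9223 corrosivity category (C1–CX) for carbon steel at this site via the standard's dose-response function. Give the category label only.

C5

carbon steel: f(T) = +0.150·(T−10) [T≤10 °C] = -1.3350
  SO₂ term: 1.77·67.3^0.52·exp(0.02·88-1.3350) = 24.16
  Cl⁻ term: 0.102·273.8^0.62·exp(0.033·88+0.04·1.1) = 63.11
  sum: 24.16 + 63.11 → r_corr = 87.27 μm/a
Category bounds: 80…200 μm/a bracket r_corr ⇒ C5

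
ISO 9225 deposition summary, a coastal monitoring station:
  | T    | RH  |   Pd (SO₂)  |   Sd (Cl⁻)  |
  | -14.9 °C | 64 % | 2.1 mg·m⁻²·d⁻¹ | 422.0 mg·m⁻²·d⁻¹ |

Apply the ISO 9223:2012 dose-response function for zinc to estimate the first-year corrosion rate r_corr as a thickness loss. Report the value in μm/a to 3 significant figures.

r_corr = 0.390 μm/a

zinc: T≤10 °C ⇒ hinge +0.038·(-14.9−10) = -0.9462
  SO₂ term: 0.0129·2.1^0.44·exp(0.046·64-0.9462) = 0.1318
  Cl⁻ term: 0.0175·422.0^0.57·exp(0.008·64+0.085·-14.9) = 0.2581
  sum: 0.1318 + 0.2581 → r_corr = 0.3899 μm/a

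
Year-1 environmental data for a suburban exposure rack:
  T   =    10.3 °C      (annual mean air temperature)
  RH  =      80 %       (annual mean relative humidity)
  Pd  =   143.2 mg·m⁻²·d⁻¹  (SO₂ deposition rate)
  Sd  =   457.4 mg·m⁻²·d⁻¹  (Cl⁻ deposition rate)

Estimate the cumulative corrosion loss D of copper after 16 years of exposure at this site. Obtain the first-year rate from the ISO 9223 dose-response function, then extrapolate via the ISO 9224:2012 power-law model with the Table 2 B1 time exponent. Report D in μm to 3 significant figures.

D(16) = 23.5 μm

copper: T>10 °C ⇒ hinge -0.080·(10.3−10) = -0.0240
  SO₂ term: 0.0053·143.2^0.26·exp(0.059·80-0.0240) = 2.11
  Sd branch = 0.01025·Sd^0.27·e^(0.036·RH+0.049·T) = 1.581 μm/a
  sum: 2.11 + 1.581 → r_corr = 3.691 μm/a
ISO 9224: D(t) = r_corr · t^b with b = 0.667 (copper, B1)
  D(16) = 3.691 × 16^0.667 = 3.691 × 6.355 = 23.46 μm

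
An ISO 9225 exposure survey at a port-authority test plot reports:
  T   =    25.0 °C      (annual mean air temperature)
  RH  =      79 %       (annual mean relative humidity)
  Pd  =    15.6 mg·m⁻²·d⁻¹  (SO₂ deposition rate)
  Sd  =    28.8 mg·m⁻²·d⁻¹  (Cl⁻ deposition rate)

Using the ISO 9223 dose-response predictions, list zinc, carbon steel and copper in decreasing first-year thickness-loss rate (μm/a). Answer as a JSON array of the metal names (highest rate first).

["carbon steel", "zinc", "copper"]

zinc: f(T) = -0.071·(T−10) [T>10 °C] = -1.0650
  SO₂ term: 0.0129·15.6^0.44·exp(0.046·79-1.0650) = 0.564
  Cl⁻ term: 0.0175·28.8^0.57·exp(0.008·79+0.085·25.0) = 1.872
  r_corr = 0.564 + 1.872 = 2.436 μm/a
carbon steel: temperature factor f = -0.054·(15.0) = -0.8100
  SO₂ term: 1.77·15.6^0.52·exp(0.02·79-0.8100) = 15.95
  Sd branch = 0.102·Sd^0.62·e^(0.033·RH+0.04·T) = 30.19 μm/a
  r_corr = 15.95 + 30.19 = 46.15 μm/a
copper: temperature factor f = -0.080·(15.0) = -1.2000
  Pd branch = 0.0053·Pd^0.26·e^(0.059·RH+f) = 0.3448 μm/a
  Cl⁻ term: 0.01025·28.8^0.27·exp(0.036·79+0.049·25.0) = 1.486
  r_corr = 0.3448 + 1.486 = 1.83 μm/a
Ordering by μm/a: carbon steel (46.1) > zinc (2.44) > copper (1.83)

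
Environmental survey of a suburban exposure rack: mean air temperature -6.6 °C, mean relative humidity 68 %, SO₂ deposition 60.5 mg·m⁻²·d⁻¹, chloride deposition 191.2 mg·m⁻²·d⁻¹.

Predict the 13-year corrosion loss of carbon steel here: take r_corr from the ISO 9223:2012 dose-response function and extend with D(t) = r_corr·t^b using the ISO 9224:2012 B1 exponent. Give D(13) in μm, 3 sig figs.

D(13) = 91.9 μm

carbon steel: f(T) = +0.150·(T−10) [T≤10 °C] = -2.4900
  sulphur-dioxide contribution → 4.828 μm/a
  chloride contribution → 19.19 μm/a
  total first-year rate 24.02 μm/a
Power-law: D(13) = r_corr · 13^0.523
  D(13) = 24.02 × 13^0.523 = 24.02 × 3.825 = 91.85 μm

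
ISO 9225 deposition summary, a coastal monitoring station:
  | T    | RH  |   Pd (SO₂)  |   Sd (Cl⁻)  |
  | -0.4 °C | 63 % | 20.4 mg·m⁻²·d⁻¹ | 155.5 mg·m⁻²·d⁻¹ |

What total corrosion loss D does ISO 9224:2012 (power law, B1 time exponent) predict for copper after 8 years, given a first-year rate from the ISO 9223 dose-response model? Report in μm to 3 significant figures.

D(8) = 2.03 μm

copper: T≤10 °C ⇒ hinge +0.126·(-0.4−10) = -1.3104
  sulphur-dioxide contribution → 0.1288 μm/a
  chloride contribution → 0.3793 μm/a
  total first-year rate 0.5081 μm/a
Power-law: D(8) = r_corr · 8^0.667
  D(8) = 0.5081 × 8^0.667 = 0.5081 × 4.003 = 2.034 μm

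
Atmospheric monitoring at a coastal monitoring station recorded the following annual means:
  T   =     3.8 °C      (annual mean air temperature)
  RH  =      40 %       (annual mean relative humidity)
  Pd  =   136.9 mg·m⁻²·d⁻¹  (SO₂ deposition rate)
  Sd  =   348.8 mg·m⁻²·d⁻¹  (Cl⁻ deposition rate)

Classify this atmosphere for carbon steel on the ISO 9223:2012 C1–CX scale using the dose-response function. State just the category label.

C3

carbon steel: f(T) = +0.150·(T−10) [T≤10 °C] = -0.9300
  SO₂ term: 1.77·136.9^0.52·exp(0.02·40-0.9300) = 20.07
  Sd branch = 0.102·Sd^0.62·e^(0.033·RH+0.04·T) = 16.76 μm/a
  r_corr = 20.07 + 16.76 = 36.83 μm/a
Category bounds: 25…50 μm/a bracket r_corr ⇒ C3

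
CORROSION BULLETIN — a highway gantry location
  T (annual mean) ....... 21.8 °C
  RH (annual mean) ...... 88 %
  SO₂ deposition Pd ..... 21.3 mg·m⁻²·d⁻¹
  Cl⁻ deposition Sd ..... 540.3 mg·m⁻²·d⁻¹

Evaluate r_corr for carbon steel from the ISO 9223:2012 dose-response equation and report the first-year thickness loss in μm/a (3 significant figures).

carbon steel: temperature factor f = -0.054·(11.8) = -0.6372
  SO₂ term: 1.77·21.3^0.52·exp(0.02·88-0.6372) = 26.69
  Cl⁻ term: 0.102·540.3^0.62·exp(0.033·88+0.04·21.8) = 220.2
  r_corr = 26.69 + 220.2 = 246.8 μm/a

r_corr = 247 μm/a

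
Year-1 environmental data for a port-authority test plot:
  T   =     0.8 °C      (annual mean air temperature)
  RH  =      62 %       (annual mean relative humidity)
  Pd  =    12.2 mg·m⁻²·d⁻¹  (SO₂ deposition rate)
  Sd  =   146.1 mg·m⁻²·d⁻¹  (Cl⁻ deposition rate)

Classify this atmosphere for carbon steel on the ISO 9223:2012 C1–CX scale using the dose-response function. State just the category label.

carbon steel: T≤10 °C ⇒ hinge +0.150·(0.8−10) = -1.3800
  SO₂ term: 1.77·12.2^0.52·exp(0.02·62-1.3800) = 5.65
  Sd branch = 0.102·Sd^0.62·e^(0.033·RH+0.04·T) = 17.91 μm/a
  sum: 5.65 + 17.91 → r_corr = 23.56 μm/a
Category bounds: 1.3…25 μm/a bracket r_corr ⇒ C2

C2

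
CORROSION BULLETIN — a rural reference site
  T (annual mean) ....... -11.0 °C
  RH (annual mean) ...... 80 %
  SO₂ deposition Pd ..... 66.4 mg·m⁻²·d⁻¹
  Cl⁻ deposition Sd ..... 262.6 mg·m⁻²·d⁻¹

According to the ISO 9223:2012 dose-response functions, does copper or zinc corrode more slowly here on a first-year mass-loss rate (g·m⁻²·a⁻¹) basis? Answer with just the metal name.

copper

copper: T≤10 °C ⇒ hinge +0.126·(-11.0−10) = -2.6460
  Pd branch = 0.0053·Pd^0.26·e^(0.059·RH+f) = 0.1255 μm/a
  Cl⁻ term: 0.01025·262.6^0.27·exp(0.036·80+0.049·-11.0) = 0.4793
  r_corr = 0.1255 + 0.4793 = 0.6048 μm/a
  mass loss = 0.6048 μm/a × 8.96 g/cm³ = 5.419 g·m⁻²·a⁻¹
zinc: f(T) = +0.038·(T−10) [T≤10 °C] = -0.7980
  SO₂ term: 0.0129·66.4^0.44·exp(0.046·80-0.7980) = 1.459
  Sd branch = 0.0175·Sd^0.57·e^(0.008·RH+0.085·T) = 0.3118 μm/a
  sum: 1.459 + 0.3118 → r_corr = 1.771 μm/a
  mass loss = 1.771 μm/a × 7.14 g/cm³ = 12.64 g·m⁻²·a⁻¹
Ordering by g·m⁻²·a⁻¹: zinc (12.6) > copper (5.42)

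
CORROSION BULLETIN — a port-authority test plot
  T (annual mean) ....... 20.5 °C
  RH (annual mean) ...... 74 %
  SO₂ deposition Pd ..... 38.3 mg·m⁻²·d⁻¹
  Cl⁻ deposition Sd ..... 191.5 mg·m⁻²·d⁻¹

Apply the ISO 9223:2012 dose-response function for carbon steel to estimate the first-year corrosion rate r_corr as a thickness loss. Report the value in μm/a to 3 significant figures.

carbon steel: f(T) = -0.054·(T−10) [T>10 °C] = -0.5670
  SO₂ term: 1.77·38.3^0.52·exp(0.02·74-0.5670) = 29.36
  Sd branch = 0.102·Sd^0.62·e^(0.033·RH+0.04·T) = 69.22 μm/a
  sum: 29.36 + 69.22 → r_corr = 98.58 μm/a

r_corr = 98.6 μm/a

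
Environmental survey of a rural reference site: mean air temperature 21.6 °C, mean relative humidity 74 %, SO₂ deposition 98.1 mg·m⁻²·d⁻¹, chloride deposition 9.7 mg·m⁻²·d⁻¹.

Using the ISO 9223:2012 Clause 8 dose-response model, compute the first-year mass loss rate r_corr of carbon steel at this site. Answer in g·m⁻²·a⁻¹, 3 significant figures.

carbon steel: temperature factor f = -0.054·(11.6) = -0.6264
  SO₂ term: 1.77·98.1^0.52·exp(0.02·74-0.6264) = 45.12
  Sd branch = 0.102·Sd^0.62·e^(0.033·RH+0.04·T) = 11.38 μm/a
  sum: 45.12 + 11.38 → r_corr = 56.5 μm/a
Convert to mass loss: 56.5 μm/a × 7.85 g/cm³ = 443.5 g·m⁻²·a⁻¹

r_corr = 444 g·m⁻²·a⁻¹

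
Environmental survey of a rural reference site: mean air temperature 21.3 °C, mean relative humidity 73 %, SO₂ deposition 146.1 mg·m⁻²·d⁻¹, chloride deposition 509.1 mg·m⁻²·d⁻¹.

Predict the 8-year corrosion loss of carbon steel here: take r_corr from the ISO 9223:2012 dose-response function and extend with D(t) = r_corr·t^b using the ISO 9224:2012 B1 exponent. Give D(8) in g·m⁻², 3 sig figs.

carbon steel: T>10 °C ⇒ hinge -0.054·(21.3−10) = -0.6102
  Pd branch = 1.77·Pd^0.52·e^(0.02·RH+f) = 55.29 μm/a
  Sd branch = 0.102·Sd^0.62·e^(0.033·RH+0.04·T) = 126.8 μm/a
  r_corr = 55.29 + 126.8 = 182.1 μm/a
Power-law: D(8) = r_corr · 8^0.523
  D(8) = 182.1 × 8^0.523 = 182.1 × 2.967 = 540.2 μm
  Mass loss = 540.2 μm × 7.85 g/cm³ = 4241 g·m⁻²

D(8) = 4.24e+03 g·m⁻²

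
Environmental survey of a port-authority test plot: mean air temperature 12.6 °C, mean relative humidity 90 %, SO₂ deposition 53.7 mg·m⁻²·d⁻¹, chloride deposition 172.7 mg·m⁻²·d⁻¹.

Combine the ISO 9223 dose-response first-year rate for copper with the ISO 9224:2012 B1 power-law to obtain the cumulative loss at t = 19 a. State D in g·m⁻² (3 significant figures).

D(19) = 281 g·m⁻²

copper: f(T) = -0.080·(T−10) [T>10 °C] = -0.2080
  sulphur-dioxide contribution → 2.454 μm/a
  chloride contribution → 1.95 μm/a
  ⇒ r_corr(copper) = 4.404 μm/a
Power-law: D(19) = r_corr · 19^0.667
  D(19) = 4.404 × 19^0.667 = 4.404 × 7.127 = 31.39 μm
  Mass loss = 31.39 μm × 8.96 g/cm³ = 281.2 g·m⁻²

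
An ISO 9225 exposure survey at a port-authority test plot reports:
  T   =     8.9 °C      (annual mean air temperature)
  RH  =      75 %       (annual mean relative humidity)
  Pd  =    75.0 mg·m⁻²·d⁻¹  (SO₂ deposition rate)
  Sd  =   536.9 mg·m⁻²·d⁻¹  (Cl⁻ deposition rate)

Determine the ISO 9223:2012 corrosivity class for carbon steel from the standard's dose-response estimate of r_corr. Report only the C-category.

C5

carbon steel: temperature factor f = +0.150·(-1.1) = -0.1650
  Pd branch = 1.77·Pd^0.52·e^(0.02·RH+f) = 63.5 μm/a
  Sd branch = 0.102·Sd^0.62·e^(0.033·RH+0.04·T) = 85.24 μm/a
  sum: 63.5 + 85.24 → r_corr = 148.7 μm/a
ISO 9223 Table 2 (carbon steel): 80 < 149 ≤ 200 μm/a ⇒ C5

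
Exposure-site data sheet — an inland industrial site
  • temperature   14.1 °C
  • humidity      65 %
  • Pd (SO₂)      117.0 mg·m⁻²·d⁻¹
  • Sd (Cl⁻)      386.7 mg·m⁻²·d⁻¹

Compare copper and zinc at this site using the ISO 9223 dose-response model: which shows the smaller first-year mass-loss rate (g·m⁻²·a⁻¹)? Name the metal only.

copper: T>10 °C ⇒ hinge -0.080·(14.1−10) = -0.3280
  sulphur-dioxide contribution → 0.6096 μm/a
  chloride contribution → 1.061 μm/a
  total first-year rate 1.67 μm/a
  mass loss = 1.67 μm/a × 8.96 g/cm³ = 14.97 g·m⁻²·a⁻¹
zinc: f(T) = -0.071·(T−10) [T>10 °C] = -0.2911
  sulphur-dioxide contribution → 1.559 μm/a
  chloride contribution → 2.912 μm/a
  ⇒ r_corr(zinc) = 4.47 μm/a
  mass loss = 4.47 μm/a × 7.14 g/cm³ = 31.92 g·m⁻²·a⁻¹
Ordering by g·m⁻²·a⁻¹: zinc (31.9) > copper (15)

copper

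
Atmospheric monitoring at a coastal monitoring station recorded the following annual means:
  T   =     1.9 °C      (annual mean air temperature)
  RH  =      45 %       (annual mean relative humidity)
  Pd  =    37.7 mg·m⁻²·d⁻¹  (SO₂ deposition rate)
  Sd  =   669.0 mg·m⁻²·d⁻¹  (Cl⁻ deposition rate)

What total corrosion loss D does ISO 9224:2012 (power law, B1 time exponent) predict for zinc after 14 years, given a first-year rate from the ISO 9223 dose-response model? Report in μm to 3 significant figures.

D(14) = 13.4 μm

zinc: f(T) = +0.038·(T−10) [T≤10 °C] = -0.3078
  sulphur-dioxide contribution → 0.3711 μm/a
  chloride contribution → 1.202 μm/a
  total first-year rate 1.573 μm/a
ISO 9224: D(t) = r_corr · t^b with b = 0.813 (zinc, B1)
  D(14) = 1.573 × 14^0.813 = 1.573 × 8.547 = 13.45 μm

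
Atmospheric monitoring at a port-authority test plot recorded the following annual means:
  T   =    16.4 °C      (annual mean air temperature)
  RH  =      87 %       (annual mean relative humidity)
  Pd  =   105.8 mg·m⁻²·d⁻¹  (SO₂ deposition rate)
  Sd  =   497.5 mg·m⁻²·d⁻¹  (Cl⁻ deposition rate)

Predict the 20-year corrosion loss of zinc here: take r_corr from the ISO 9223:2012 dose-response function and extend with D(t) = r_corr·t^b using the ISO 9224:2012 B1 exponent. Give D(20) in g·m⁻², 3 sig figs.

zinc: T>10 °C ⇒ hinge -0.071·(16.4−10) = -0.4544
  Pd branch = 0.0129·Pd^0.44·e^(0.046·RH+f) = 3.484 μm/a
  Cl⁻ term: 0.0175·497.5^0.57·exp(0.008·87+0.085·16.4) = 4.874
  sum: 3.484 + 4.874 → r_corr = 8.358 μm/a
Power-law: D(20) = r_corr · 20^0.813
  D(20) = 8.358 × 20^0.813 = 8.358 × 11.42 = 95.46 μm
  Mass loss = 95.46 μm × 7.14 g/cm³ = 681.6 g·m⁻²

D(20) = 682 g·m⁻²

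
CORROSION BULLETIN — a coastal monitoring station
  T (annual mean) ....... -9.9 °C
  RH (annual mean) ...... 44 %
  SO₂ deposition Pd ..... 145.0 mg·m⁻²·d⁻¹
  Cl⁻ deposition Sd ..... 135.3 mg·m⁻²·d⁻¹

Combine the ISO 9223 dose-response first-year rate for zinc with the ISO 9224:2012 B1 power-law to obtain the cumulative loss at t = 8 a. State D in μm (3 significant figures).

D(8) = 3.17 μm

zinc: temperature factor f = +0.038·(-19.9) = -0.7562
  sulphur-dioxide contribution → 0.4094 μm/a
  chloride contribution → 0.1759 μm/a
  total first-year rate 0.5853 μm/a
Long-term exponent b (ISO 9224 Table 2, B1) = 0.813
  D(8) = 0.5853 × 8^0.813 = 0.5853 × 5.423 = 3.174 μm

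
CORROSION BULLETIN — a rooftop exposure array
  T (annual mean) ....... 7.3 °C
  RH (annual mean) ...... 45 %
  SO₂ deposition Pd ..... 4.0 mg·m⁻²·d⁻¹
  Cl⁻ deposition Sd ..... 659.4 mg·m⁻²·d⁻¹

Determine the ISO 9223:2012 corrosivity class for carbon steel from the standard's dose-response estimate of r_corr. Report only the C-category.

C3

carbon steel: temperature factor f = +0.150·(-2.7) = -0.4050
  Pd branch = 1.77·Pd^0.52·e^(0.02·RH+f) = 5.971 μm/a
  Cl⁻ term: 0.102·659.4^0.62·exp(0.033·45+0.04·7.3) = 33.75
  r_corr = 5.971 + 33.75 = 39.72 μm/a
39.7 μm/a falls in (25, 50] for carbon steel → category C3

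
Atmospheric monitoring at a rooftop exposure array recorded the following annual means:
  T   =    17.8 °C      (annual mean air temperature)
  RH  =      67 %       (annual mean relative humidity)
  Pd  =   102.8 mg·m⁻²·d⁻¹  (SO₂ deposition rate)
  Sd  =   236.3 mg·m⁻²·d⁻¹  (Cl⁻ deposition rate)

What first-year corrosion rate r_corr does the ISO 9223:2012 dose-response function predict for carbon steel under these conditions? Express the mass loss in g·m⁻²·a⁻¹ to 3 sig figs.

r_corr = 828 g·m⁻²·a⁻¹

carbon steel: temperature factor f = -0.054·(7.8) = -0.4212
  SO₂ term: 1.77·102.8^0.52·exp(0.02·67-0.4212) = 49.34
  Sd branch = 0.102·Sd^0.62·e^(0.033·RH+0.04·T) = 56.18 μm/a
  sum: 49.34 + 56.18 → r_corr = 105.5 μm/a
Convert to mass loss: 105.5 μm/a × 7.85 g/cm³ = 828.4 g·m⁻²·a⁻¹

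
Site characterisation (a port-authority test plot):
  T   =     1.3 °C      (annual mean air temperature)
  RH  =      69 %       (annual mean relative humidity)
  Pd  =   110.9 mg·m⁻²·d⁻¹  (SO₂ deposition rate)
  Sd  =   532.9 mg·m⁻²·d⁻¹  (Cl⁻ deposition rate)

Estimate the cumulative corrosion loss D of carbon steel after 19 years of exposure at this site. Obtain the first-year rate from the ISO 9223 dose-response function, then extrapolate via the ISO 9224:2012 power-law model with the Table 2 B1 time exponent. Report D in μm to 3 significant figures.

D(19) = 343 μm

carbon steel: T≤10 °C ⇒ hinge +0.150·(1.3−10) = -1.3050
  SO₂ term: 1.77·110.9^0.52·exp(0.02·69-1.3050) = 22.08
  Sd branch = 0.102·Sd^0.62·e^(0.033·RH+0.04·T) = 51.36 μm/a
  r_corr = 22.08 + 51.36 = 73.43 μm/a
ISO 9224: D(t) = r_corr · t^b with b = 0.523 (carbon steel, B1)
  D(19) = 73.43 × 19^0.523 = 73.43 × 4.664 = 342.5 μm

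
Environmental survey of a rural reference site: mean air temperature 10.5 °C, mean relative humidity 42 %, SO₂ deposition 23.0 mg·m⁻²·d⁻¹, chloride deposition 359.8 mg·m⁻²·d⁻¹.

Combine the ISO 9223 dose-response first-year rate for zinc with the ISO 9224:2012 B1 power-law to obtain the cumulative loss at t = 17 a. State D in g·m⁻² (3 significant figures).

zinc: temperature factor f = -0.071·(0.5) = -0.0355
  Pd branch = 0.0129·Pd^0.44·e^(0.046·RH+f) = 0.3415 μm/a
  Cl⁻ term: 0.0175·359.8^0.57·exp(0.008·42+0.085·10.5) = 1.712
  r_corr = 0.3415 + 1.712 = 2.054 μm/a
ISO 9224: D(t) = r_corr · t^b with b = 0.813 (zinc, B1)
  D(17) = 2.054 × 17^0.813 = 2.054 × 10.01 = 20.55 μm
  Mass loss = 20.55 μm × 7.14 g/cm³ = 146.7 g·m⁻²

D(17) = 147 g·m⁻²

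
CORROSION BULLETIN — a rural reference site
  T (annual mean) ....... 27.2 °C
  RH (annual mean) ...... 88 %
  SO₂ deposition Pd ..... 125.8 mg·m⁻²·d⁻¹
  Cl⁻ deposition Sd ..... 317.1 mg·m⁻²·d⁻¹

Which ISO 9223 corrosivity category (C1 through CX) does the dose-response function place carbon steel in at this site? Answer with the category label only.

carbon steel: temperature factor f = -0.054·(17.2) = -0.9288
  Pd branch = 1.77·Pd^0.52·e^(0.02·RH+f) = 50.21 μm/a
  Sd branch = 0.102·Sd^0.62·e^(0.033·RH+0.04·T) = 196.4 μm/a
  sum: 50.21 + 196.4 → r_corr = 246.6 μm/a
ISO 9223 Table 2 (carbon steel): 200 < 247 ≤ 700 μm/a ⇒ CX

CX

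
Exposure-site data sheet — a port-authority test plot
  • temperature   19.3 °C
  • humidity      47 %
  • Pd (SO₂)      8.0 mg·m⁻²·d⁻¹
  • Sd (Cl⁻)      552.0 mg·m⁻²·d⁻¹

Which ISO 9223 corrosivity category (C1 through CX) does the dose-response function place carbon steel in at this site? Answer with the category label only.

carbon steel: temperature factor f = -0.054·(9.3) = -0.5022
  Pd branch = 1.77·Pd^0.52·e^(0.02·RH+f) = 8.086 μm/a
  Sd branch = 0.102·Sd^0.62·e^(0.033·RH+0.04·T) = 52.18 μm/a
  sum: 8.086 + 52.18 → r_corr = 60.26 μm/a
ISO 9223 Table 2 (carbon steel): 50 < 60.3 ≤ 80 μm/a ⇒ C4

C4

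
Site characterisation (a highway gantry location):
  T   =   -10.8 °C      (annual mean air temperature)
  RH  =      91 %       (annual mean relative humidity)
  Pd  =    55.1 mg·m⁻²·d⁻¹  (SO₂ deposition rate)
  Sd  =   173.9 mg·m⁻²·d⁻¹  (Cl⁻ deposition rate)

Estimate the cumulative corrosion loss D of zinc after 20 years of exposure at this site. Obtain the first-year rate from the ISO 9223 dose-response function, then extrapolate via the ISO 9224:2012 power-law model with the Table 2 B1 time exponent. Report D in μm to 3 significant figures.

zinc: temperature factor f = +0.038·(-20.8) = -0.7904
  SO₂ term: 0.0129·55.1^0.44·exp(0.046·91-0.7904) = 2.246
  Cl⁻ term: 0.0175·173.9^0.57·exp(0.008·91+0.085·-10.8) = 0.2738
  r_corr = 2.246 + 0.2738 = 2.52 μm/a
Long-term exponent b (ISO 9224 Table 2, B1) = 0.813
  D(20) = 2.52 × 20^0.813 = 2.52 × 11.42 = 28.78 μm

D(20) = 28.8 μm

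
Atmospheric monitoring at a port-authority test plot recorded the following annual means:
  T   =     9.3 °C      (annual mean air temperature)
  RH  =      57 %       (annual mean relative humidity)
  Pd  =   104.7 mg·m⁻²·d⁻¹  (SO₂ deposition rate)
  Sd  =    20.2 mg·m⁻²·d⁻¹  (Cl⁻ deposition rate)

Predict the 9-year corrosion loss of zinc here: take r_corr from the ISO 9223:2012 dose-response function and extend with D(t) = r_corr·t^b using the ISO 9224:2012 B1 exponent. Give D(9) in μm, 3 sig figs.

zinc: T≤10 °C ⇒ hinge +0.038·(9.3−10) = -0.0266
  SO₂ term: 0.0129·104.7^0.44·exp(0.046·57-0.0266) = 1.338
  Cl⁻ term: 0.0175·20.2^0.57·exp(0.008·57+0.085·9.3) = 0.3376
  r_corr = 1.338 + 0.3376 = 1.676 μm/a
Power-law: D(9) = r_corr · 9^0.813
  D(9) = 1.676 × 9^0.813 = 1.676 × 5.968 = 10 μm

D(9) = 10.0 μm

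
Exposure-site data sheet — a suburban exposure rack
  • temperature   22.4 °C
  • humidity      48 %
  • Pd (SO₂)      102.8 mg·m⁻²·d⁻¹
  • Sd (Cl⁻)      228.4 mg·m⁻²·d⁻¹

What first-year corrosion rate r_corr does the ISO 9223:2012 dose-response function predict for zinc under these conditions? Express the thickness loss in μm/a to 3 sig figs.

zinc: T>10 °C ⇒ hinge -0.071·(22.4−10) = -0.8804
  sulphur-dioxide contribution → 0.3736 μm/a
  chloride contribution → 3.812 μm/a
  ⇒ r_corr(zinc) = 4.186 μm/a

r_corr = 4.19 μm/a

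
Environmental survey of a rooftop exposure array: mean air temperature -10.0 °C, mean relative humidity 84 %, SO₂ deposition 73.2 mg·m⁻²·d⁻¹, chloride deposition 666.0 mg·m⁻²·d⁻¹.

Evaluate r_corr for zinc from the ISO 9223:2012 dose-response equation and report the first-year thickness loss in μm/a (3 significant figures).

zinc: f(T) = +0.038·(T−10) [T≤10 °C] = -0.7600
  SO₂ term: 0.0129·73.2^0.44·exp(0.046·84-0.7600) = 1.901
  Sd branch = 0.0175·Sd^0.57·e^(0.008·RH+0.085·T) = 0.5958 μm/a
  r_corr = 1.901 + 0.5958 = 2.497 μm/a

r_corr = 2.50 μm/a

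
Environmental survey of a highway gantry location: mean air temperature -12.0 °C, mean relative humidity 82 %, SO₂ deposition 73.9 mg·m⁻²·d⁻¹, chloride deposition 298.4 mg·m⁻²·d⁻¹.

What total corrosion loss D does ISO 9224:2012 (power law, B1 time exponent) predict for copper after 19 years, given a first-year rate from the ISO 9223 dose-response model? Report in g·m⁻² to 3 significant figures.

D(19) = 40.6 g·m⁻²

copper: T≤10 °C ⇒ hinge +0.126·(-12.0−10) = -2.7720
  sulphur-dioxide contribution → 0.128 μm/a
  chloride contribution → 0.5077 μm/a
  ⇒ r_corr(copper) = 0.6357 μm/a
Power-law: D(19) = r_corr · 19^0.667
  D(19) = 0.6357 × 19^0.667 = 0.6357 × 7.127 = 4.531 μm
  Mass loss = 4.531 μm × 8.96 g/cm³ = 40.6 g·m⁻²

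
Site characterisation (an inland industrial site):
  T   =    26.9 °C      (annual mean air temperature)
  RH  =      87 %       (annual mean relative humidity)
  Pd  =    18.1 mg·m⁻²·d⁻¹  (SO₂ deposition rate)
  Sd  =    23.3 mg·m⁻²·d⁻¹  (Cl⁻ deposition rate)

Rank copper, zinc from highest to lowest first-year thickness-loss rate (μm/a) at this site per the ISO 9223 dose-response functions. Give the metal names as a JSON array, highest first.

copper: temperature factor f = -0.080·(16.9) = -1.3520
  sulphur-dioxide contribution → 0.4936 μm/a
  chloride contribution → 2.054 μm/a
  total first-year rate 2.547 μm/a
zinc: temperature factor f = -0.071·(16.9) = -1.1999
  sulphur-dioxide contribution → 0.7602 μm/a
  chloride contribution → 2.078 μm/a
  ⇒ r_corr(zinc) = 2.838 μm/a
Ordering by μm/a: zinc (2.84) > copper (2.55)

["zinc", "copper"]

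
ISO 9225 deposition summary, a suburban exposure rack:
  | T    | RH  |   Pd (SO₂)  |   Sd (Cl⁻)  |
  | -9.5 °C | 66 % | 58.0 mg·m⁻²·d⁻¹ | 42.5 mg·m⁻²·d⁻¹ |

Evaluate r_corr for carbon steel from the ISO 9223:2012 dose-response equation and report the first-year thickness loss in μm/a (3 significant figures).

carbon steel: temperature factor f = +0.150·(-19.5) = -2.9250
  sulphur-dioxide contribution → 2.937 μm/a
  chloride contribution → 6.296 μm/a
  total first-year rate 9.233 μm/a

r_corr = 9.23 μm/a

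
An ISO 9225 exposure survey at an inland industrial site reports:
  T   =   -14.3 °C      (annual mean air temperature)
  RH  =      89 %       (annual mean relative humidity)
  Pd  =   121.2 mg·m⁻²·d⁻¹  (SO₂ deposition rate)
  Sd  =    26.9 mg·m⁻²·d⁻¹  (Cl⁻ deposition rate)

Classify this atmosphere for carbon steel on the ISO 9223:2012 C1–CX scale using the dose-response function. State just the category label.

C2

carbon steel: T≤10 °C ⇒ hinge +0.150·(-14.3−10) = -3.6450
  SO₂ term: 1.77·121.2^0.52·exp(0.02·89-3.6450) = 3.322
  Cl⁻ term: 0.102·26.9^0.62·exp(0.033·89+0.04·-14.3) = 8.359
  sum: 3.322 + 8.359 → r_corr = 11.68 μm/a
Category bounds: 1.3…25 μm/a bracket r_corr ⇒ C2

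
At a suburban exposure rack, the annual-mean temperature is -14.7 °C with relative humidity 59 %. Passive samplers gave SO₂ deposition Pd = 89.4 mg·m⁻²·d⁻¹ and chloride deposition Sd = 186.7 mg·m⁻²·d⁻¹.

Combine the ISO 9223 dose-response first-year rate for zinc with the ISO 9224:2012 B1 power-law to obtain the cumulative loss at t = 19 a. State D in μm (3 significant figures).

zinc: T≤10 °C ⇒ hinge +0.038·(-14.7−10) = -0.9386
  SO₂ term: 0.0129·89.4^0.44·exp(0.046·59-0.9386) = 0.5498
  Cl⁻ term: 0.0175·186.7^0.57·exp(0.008·59+0.085·-14.7) = 0.1585
  r_corr = 0.5498 + 0.1585 = 0.7083 μm/a
Power-law: D(19) = r_corr · 19^0.813
  D(19) = 0.7083 × 19^0.813 = 0.7083 × 10.96 = 7.76 μm

D(19) = 7.76 μm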